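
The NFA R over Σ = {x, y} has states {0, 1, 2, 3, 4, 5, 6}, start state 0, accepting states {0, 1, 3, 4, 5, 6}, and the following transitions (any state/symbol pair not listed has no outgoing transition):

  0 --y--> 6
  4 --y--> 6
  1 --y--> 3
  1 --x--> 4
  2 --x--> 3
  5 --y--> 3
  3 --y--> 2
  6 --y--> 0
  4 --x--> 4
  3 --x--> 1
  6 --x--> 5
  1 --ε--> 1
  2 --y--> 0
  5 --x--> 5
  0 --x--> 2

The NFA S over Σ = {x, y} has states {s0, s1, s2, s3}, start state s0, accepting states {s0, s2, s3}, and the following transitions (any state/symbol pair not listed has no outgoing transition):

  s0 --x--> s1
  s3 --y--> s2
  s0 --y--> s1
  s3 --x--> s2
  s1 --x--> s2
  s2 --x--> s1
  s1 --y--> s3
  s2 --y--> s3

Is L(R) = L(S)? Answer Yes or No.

The string y is accepted by R but rejected by S.
So L(R) ≠ L(S).

No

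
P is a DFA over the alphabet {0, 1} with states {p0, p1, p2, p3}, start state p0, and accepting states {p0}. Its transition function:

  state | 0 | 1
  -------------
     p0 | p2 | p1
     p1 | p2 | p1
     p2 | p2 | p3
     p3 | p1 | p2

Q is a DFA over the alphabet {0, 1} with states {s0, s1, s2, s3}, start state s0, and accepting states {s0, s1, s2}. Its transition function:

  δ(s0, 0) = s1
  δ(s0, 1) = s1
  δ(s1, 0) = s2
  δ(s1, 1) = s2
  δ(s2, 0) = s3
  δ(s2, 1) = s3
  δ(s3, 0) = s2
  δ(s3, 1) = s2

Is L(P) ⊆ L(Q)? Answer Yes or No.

Yes

Exploring the product automaton P × Q from the start pair (p0, s0), following both machines on each input symbol, reaches 9 state pairs: (p0, s0), (p2, s1), (p1, s1), (p2, s2), (p3, s2), (p1, s2), (p2, s3), (p3, s3), (p1, s3).
P accepts in {p0} and Q accepts in {s0, s1, s2}. The reachable pairs whose P-component is accepting are (p0, s0); in each of them the Q-component is accepting too, so the product for L(P) \ L(Q) (P-component accepting, Q-component rejecting) has no reachable accepting pair and the difference is empty.
Hence every string in L(P) is also in L(Q).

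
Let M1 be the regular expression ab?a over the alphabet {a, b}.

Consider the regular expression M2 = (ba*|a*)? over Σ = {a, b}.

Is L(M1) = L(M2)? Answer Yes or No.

The string aba is accepted by M1 but rejected by M2.
So L(M1) ≠ L(M2).

No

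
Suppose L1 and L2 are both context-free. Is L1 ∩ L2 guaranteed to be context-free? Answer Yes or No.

No

{aⁿbⁿcᵐ : m,n≥0} and {aᵐbⁿcⁿ : m,n≥0} are both context-free, but their intersection {aⁿbⁿcⁿ : n≥0} is not (pumping lemma).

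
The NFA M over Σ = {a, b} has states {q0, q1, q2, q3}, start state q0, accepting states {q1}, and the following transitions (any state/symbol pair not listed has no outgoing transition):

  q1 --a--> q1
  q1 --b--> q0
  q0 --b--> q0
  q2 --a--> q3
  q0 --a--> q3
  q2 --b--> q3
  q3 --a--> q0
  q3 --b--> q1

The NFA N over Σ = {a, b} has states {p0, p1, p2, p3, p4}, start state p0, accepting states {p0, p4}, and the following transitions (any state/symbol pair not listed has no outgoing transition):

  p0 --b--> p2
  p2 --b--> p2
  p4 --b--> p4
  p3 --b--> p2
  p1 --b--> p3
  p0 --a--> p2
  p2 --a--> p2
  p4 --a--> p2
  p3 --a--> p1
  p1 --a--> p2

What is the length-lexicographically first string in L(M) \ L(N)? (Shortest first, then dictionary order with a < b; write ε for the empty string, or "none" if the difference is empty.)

ab

The string ab is accepted by M but not by N.
No shorter string lies in the difference, and ab is the lexicographically first length-2 string in L(M) \ L(N).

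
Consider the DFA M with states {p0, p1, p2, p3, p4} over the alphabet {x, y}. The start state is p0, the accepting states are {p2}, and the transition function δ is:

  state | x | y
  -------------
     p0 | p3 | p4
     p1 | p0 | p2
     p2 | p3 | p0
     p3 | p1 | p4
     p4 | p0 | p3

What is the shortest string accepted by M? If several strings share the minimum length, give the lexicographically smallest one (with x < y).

A breadth-first search from p0 reaches an accepting state first via the path p0 → p3 → p1 → p2 on input xxy.
No string of length < 3 is accepted (BFS exhausts all shorter strings without reaching an accepting state), and xxy is the lexicographically least accepting string of length 3.

xxy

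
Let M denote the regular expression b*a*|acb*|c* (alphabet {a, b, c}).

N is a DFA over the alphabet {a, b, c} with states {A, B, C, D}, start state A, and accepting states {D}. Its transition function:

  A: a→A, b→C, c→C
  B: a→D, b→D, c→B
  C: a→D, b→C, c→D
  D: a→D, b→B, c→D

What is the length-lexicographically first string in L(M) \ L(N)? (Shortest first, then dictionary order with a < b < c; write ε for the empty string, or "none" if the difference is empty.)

ε

The empty string ε is accepted by M but not by N.
Since ε is the unique shortest string, it is the required witness.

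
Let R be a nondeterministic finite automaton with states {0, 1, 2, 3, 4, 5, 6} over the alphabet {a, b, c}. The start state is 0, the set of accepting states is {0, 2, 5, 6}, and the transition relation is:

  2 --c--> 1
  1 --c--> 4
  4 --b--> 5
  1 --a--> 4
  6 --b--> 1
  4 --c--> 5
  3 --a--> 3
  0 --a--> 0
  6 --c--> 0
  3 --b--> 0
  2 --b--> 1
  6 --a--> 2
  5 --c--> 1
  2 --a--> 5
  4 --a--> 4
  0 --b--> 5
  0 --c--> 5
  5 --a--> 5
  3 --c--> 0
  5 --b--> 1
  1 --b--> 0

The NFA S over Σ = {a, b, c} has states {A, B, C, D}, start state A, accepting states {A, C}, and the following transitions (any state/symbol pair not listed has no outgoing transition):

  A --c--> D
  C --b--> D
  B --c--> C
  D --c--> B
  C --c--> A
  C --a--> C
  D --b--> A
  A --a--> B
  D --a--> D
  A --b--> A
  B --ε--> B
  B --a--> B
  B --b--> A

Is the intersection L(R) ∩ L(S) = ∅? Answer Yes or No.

No

The empty string ε is accepted by both R and S.
Hence L(R) ∩ L(S) ≠ ∅.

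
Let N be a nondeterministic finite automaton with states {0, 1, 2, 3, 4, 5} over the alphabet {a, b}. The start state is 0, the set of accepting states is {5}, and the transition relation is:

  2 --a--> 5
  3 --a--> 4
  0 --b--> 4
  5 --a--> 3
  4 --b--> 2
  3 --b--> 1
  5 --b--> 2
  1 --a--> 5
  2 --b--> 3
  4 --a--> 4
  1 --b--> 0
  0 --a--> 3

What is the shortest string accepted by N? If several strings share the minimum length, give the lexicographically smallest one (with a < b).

A breadth-first search from 0 reaches an accepting state first via the path 0 → 3 → 1 → 5 on input aba.
No string of length < 3 is accepted (BFS exhausts all shorter strings without reaching an accepting state), and aba is the lexicographically least accepting string of length 3.

aba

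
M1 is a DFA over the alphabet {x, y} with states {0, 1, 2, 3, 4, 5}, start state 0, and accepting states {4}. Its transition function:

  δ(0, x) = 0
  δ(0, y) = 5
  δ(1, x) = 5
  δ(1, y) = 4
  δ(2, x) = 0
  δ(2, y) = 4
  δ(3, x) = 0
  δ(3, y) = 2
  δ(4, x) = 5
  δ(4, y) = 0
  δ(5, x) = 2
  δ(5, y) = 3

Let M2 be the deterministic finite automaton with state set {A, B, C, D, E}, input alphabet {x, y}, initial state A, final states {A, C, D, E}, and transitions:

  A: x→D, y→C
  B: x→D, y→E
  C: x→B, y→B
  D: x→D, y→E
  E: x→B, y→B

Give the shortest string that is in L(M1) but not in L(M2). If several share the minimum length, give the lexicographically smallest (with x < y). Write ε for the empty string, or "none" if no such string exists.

The string yyyy is accepted by M1 but not by M2.
No shorter string lies in the difference, and yyyy is the lexicographically first length-4 string in L(M1) \ L(M2).

yyyy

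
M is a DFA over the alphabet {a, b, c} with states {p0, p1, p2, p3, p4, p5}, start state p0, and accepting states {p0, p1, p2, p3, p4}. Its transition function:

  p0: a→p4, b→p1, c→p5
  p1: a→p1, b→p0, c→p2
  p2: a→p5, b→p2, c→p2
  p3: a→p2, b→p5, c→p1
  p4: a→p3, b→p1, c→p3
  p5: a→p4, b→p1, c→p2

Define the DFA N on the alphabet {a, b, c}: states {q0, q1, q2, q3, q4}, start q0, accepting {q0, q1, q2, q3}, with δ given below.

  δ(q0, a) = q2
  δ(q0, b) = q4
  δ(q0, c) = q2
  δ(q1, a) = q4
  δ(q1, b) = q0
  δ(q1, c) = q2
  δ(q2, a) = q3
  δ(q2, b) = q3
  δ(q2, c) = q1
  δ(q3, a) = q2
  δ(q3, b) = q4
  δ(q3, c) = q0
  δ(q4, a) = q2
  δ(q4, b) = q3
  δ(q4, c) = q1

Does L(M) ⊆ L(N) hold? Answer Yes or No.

The string b is in L(M) but not in L(N).
So L(M) ⊄ L(N).

No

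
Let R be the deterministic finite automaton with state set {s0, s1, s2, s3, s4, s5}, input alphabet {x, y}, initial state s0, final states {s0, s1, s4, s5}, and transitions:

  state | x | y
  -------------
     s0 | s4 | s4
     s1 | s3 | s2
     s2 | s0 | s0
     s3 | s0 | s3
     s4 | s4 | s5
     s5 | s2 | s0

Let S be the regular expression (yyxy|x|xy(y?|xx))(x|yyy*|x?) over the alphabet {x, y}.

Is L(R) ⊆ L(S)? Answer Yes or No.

No

The empty string ε is in L(R) but not in L(S).
So L(R) ⊄ L(S).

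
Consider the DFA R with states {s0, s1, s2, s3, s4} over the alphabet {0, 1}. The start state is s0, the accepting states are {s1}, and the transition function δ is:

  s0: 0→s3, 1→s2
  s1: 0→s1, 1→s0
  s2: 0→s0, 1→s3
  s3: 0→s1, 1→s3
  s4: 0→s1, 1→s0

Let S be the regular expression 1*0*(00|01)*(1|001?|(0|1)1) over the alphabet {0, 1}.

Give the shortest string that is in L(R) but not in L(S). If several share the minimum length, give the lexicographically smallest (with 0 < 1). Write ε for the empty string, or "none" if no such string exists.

The string 010 is accepted by R but not by S.
No shorter string lies in the difference, and 010 is the lexicographically first length-3 string in L(R) \ L(S).

010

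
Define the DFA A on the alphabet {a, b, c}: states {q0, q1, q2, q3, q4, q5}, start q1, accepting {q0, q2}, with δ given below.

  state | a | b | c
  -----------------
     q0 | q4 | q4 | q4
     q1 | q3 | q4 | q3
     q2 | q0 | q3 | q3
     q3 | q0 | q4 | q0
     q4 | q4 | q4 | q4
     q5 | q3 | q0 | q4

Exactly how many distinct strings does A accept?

The useful subgraph on states {q0, q1, q3} is acyclic, so L(A) is finite; the longest accepting path visits 3 useful states, giving maximum string length 2.
Counting accepting paths from q1 by length: 4 of length 2. Total 4.

4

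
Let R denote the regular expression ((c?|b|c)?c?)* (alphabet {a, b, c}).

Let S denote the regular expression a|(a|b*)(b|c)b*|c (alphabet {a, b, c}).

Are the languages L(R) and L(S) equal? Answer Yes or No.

No

The empty string ε is accepted by R but rejected by S.
So L(R) ≠ L(S).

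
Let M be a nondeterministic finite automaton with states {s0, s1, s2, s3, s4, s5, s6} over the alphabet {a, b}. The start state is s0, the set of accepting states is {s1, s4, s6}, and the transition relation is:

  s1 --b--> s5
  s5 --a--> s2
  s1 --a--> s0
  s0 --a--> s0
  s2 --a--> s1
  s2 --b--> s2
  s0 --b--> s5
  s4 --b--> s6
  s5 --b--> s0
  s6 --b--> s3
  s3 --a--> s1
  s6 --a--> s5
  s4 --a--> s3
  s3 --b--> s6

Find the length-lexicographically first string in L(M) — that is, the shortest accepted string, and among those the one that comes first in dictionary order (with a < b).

A breadth-first search from s0 reaches an accepting state first via the path s0 → s5 → s2 → s1 on input baa.
No string of length < 3 is accepted (BFS exhausts all shorter strings without reaching an accepting state), and baa is the lexicographically least accepting string of length 3.

baa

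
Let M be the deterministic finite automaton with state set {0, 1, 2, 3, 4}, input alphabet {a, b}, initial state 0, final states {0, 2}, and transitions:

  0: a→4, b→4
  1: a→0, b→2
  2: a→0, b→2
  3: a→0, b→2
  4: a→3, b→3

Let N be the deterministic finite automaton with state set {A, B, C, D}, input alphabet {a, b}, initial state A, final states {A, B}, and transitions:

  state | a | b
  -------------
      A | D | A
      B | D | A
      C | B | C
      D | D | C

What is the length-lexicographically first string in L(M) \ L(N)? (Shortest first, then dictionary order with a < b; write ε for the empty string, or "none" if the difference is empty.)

The string aaa is accepted by M but not by N.
No shorter string lies in the difference, and aaa is the lexicographically first length-3 string in L(M) \ L(N).

aaa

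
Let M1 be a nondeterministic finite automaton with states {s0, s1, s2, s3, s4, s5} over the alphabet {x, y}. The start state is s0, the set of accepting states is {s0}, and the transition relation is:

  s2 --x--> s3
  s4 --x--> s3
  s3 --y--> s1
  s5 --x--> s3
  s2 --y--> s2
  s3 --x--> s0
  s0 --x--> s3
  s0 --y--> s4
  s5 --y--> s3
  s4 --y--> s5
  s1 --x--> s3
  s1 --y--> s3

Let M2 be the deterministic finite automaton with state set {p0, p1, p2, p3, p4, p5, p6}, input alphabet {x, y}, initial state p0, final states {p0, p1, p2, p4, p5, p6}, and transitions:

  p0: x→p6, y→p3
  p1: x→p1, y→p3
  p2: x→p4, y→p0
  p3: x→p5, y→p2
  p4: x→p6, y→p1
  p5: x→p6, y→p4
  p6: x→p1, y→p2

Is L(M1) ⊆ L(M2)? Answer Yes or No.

Exploring the product automaton M1 × M2 from the start pair (s0, p0), following both machines on each input symbol, reaches 25 state pairs: (s0, p0), (s3, p6), (s4, p3), (s0, p1), (s1, p2), (s3, p5), (s5, p2), (s3, p1), (s3, p4), (s3, p0), (s0, p6), (s1, p4), (s1, p3), (s1, p1), (s4, p2), (s3, p2), (s3, p3), (s5, p0), (s0, p4), (s1, p0), (s0, p5), (s4, p1), (s4, p4), (s5, p3), (s5, p1).
M1 accepts in {s0} and M2 accepts in {p0, p1, p2, p4, p5, p6}. The reachable pairs whose M1-component is accepting are (s0, p0), (s0, p1), (s0, p6), (s0, p4), (s0, p5); in each of them the M2-component is accepting too, so the product for L(M1) \ L(M2) (M1-component accepting, M2-component rejecting) has no reachable accepting pair and the difference is empty.
Hence every string in L(M1) is also in L(M2).

Yes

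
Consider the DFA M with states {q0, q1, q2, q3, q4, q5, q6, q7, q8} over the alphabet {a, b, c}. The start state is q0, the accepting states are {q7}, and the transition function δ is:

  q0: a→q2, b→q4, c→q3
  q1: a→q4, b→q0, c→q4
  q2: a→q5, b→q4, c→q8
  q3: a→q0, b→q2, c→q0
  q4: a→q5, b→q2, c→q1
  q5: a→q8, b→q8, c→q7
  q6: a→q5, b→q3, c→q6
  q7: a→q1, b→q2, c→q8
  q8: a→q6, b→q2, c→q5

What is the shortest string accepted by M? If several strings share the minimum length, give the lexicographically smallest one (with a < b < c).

A breadth-first search from q0 reaches an accepting state first via the path q0 → q2 → q5 → q7 on input aac.
No string of length < 3 is accepted (BFS exhausts all shorter strings without reaching an accepting state), and aac is the lexicographically least accepting string of length 3.

aac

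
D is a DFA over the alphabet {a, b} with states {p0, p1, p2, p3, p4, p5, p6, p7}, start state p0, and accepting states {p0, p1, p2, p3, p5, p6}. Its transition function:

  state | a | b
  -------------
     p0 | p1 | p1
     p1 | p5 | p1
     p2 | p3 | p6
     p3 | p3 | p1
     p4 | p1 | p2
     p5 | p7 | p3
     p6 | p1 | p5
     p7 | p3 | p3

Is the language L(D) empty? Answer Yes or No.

The empty string ε is accepted: the run p0 ends in the accepting state p0.
Since at least one string is accepted, L(D) is not empty.

No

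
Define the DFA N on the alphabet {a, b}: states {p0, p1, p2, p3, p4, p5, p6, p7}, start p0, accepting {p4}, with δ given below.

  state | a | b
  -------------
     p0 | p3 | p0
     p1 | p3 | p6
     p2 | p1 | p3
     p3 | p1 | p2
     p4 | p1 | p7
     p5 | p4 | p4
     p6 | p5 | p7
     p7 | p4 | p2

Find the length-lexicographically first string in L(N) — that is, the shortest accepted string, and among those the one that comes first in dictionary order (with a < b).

aabaa

A breadth-first search from p0 reaches an accepting state first via the path p0 → p3 → p1 → p6 → p5 → p4 on input aabaa.
No string of length < 5 is accepted (BFS exhausts all shorter strings without reaching an accepting state), and aabaa is the lexicographically least accepting string of length 5.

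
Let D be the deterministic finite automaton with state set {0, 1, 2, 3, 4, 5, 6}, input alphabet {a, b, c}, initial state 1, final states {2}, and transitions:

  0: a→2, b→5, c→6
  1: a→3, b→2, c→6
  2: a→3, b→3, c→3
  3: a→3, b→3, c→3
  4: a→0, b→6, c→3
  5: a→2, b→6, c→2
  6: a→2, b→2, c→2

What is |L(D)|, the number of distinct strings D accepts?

4

The useful subgraph on states {1, 2, 6} is acyclic, so L(D) is finite; the longest accepting path visits 3 useful states, giving maximum string length 2.
Counting accepting paths from 1 by length: 1 of length 1, 3 of length 2. Total 4.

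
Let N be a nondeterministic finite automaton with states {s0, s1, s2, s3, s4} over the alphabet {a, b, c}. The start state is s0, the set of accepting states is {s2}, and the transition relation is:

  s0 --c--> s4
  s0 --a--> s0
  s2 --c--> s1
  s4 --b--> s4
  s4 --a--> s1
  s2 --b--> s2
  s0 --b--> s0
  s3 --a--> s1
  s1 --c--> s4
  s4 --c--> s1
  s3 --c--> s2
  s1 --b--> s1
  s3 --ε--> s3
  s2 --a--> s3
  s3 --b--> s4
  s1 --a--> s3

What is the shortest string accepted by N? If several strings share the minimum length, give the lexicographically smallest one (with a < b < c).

A breadth-first search from s0 reaches an accepting state first via the path s0 → s4 → s1 → s3 → s2 on input caac.
No string of length < 4 is accepted (BFS exhausts all shorter strings without reaching an accepting state), and caac is the lexicographically least accepting string of length 4.

caac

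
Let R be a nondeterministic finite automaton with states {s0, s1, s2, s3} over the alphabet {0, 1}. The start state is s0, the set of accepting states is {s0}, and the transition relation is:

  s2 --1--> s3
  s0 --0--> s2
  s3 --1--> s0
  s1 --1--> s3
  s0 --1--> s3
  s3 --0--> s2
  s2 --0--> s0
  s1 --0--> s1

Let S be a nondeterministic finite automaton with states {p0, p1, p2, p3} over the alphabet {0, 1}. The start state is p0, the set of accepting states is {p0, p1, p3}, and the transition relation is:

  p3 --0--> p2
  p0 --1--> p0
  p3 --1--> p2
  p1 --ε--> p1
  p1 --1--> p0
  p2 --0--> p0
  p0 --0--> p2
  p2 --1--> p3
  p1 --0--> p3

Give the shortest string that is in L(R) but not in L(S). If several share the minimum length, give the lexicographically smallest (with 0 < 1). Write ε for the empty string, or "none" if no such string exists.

The string 011 is accepted by R but not by S.
No shorter string lies in the difference, and 011 is the lexicographically first length-3 string in L(R) \ L(S).

011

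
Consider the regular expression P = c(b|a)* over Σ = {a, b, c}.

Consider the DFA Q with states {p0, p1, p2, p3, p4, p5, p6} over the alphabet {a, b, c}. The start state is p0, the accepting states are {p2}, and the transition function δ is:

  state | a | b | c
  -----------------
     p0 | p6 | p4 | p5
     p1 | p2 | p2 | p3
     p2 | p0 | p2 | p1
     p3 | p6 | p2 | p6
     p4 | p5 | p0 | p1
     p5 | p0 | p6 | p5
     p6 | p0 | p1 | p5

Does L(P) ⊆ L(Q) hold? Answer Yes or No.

The string c is in L(P) but not in L(Q).
So L(P) ⊄ L(Q).

No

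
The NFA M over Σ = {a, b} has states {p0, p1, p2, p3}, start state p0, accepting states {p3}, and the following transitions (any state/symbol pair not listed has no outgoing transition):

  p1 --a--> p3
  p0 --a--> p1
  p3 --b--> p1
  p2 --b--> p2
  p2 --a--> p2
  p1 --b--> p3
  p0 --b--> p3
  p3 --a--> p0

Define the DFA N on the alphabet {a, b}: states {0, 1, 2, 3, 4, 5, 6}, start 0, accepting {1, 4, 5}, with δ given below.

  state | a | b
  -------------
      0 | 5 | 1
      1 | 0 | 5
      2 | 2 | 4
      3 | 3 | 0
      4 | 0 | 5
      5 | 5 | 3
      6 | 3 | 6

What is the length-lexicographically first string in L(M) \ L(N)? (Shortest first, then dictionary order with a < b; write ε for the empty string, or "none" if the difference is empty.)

ab

The string ab is accepted by M but not by N.
No shorter string lies in the difference, and ab is the lexicographically first length-2 string in L(M) \ L(N).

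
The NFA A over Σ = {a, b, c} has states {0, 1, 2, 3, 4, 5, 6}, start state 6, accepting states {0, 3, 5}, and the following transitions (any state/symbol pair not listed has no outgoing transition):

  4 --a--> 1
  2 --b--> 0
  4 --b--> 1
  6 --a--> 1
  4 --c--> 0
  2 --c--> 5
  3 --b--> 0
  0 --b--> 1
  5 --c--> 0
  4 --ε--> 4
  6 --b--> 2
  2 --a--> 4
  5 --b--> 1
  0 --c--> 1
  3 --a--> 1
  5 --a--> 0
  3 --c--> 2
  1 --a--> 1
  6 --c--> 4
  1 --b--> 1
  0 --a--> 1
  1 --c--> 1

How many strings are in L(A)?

6

The useful subgraph on states {0, 2, 4, 5, 6} is acyclic, so L(A) is finite; the longest accepting path visits 4 useful states, giving maximum string length 3.
Counting accepting paths from 6 by length: 3 of length 2, 3 of length 3. Total 6.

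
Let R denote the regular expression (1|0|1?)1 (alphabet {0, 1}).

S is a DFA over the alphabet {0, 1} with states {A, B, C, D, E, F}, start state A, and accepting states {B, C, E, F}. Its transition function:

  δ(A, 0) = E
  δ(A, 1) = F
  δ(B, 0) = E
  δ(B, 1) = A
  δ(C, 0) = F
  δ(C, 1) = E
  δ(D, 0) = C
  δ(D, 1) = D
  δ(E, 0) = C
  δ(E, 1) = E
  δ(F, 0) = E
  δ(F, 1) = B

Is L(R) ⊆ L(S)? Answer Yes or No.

Yes

Converting the expression R to a DFA (subset construction, then merging equivalent states) gives the minimal DFA with states {r0, r1, r2, r3, r4}, start state r0, accepting states {r2, r4} and transitions r0: 0→r1, 1→r2; r1: 0→r3, 1→r4; r2: 0→r3, 1→r4; r3: 0→r3, 1→r3; r4: 0→r3, 1→r3.
Exploring the product automaton R × S from the start pair (r0, A), following both machines on each input symbol, reaches 10 state pairs: (r0, A), (r1, E), (r2, F), (r3, C), (r4, E), (r3, E), (r4, B), (r3, F), (r3, A), (r3, B).
R accepts in {r2, r4} and S accepts in {B, C, E, F}. The reachable pairs whose R-component is accepting are (r2, F), (r4, E), (r4, B); in each of them the S-component is accepting too, so the product for L(R) \ L(S) (R-component accepting, S-component rejecting) has no reachable accepting pair and the difference is empty.
Hence every string in L(R) is also in L(S).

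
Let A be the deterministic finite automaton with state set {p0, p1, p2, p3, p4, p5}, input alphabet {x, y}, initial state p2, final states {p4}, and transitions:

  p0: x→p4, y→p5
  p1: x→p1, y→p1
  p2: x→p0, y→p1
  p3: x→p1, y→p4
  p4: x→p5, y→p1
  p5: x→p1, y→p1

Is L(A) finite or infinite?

The useful states (reachable from p2 and able to reach an accepting state) are {p0, p2, p4}.
Restricted to these states the transition graph has no cycle, so every accepting path has bounded length and L is finite.

finite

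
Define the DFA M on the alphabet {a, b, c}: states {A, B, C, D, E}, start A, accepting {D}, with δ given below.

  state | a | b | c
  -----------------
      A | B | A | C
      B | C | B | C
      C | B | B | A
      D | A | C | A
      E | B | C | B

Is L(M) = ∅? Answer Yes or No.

The states reachable from the start state are {A, B, C}.
None of the accepting states {D} is reachable, so no string is accepted and L(M) = ∅.

Yes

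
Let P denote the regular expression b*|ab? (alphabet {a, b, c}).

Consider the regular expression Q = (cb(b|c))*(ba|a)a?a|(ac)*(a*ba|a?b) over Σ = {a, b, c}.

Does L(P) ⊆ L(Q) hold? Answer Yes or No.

No

The empty string ε is in L(P) but not in L(Q).
So L(P) ⊄ L(Q).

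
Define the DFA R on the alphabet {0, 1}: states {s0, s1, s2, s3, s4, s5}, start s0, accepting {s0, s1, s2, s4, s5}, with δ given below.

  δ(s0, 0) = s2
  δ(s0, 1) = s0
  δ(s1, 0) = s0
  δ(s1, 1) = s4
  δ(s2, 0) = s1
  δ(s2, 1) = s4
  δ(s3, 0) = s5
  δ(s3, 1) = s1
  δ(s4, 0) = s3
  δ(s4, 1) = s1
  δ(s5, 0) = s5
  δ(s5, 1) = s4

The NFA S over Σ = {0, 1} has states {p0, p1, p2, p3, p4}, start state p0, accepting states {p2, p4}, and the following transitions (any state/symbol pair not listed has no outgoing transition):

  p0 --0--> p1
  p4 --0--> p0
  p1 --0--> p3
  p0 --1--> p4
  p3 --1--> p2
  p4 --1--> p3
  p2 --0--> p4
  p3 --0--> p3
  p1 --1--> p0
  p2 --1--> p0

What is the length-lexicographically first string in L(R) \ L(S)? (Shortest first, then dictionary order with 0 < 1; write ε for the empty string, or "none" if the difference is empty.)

ε

The empty string ε is accepted by R but not by S.
Since ε is the unique shortest string, it is the required witness.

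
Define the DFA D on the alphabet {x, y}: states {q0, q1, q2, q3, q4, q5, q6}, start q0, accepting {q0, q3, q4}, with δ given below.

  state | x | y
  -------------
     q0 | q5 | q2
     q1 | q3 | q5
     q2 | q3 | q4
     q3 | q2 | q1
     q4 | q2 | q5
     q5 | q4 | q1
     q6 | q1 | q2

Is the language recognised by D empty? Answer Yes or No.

The empty string ε is accepted: the run q0 ends in the accepting state q0.
Since at least one string is accepted, L(D) is not empty.

No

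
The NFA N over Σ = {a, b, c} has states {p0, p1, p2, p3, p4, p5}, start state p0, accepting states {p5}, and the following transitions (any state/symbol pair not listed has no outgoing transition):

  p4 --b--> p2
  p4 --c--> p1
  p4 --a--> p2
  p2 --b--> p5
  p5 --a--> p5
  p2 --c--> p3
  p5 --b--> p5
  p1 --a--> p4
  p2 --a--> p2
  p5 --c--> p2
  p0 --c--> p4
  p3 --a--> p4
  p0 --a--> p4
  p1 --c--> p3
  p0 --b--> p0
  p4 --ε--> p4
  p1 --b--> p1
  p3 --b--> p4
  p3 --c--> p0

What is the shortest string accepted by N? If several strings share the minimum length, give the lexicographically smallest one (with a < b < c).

A breadth-first search from p0 reaches an accepting state first via the path p0 → p4 → p2 → p5 on input aab.
No string of length < 3 is accepted (BFS exhausts all shorter strings without reaching an accepting state), and aab is the lexicographically least accepting string of length 3.

aab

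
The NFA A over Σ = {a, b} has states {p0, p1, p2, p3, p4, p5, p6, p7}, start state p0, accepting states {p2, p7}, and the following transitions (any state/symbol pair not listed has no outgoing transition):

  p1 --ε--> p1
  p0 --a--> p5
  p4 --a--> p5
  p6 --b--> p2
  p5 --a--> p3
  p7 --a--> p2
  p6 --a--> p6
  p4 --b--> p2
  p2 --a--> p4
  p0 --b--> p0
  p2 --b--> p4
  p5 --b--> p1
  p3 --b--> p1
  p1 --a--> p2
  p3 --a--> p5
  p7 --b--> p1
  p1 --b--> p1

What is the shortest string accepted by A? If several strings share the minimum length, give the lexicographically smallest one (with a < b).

A breadth-first search from p0 reaches an accepting state first via the path p0 → p5 → p1 → p2 on input aba.
No string of length < 3 is accepted (BFS exhausts all shorter strings without reaching an accepting state), and aba is the lexicographically least accepting string of length 3.

aba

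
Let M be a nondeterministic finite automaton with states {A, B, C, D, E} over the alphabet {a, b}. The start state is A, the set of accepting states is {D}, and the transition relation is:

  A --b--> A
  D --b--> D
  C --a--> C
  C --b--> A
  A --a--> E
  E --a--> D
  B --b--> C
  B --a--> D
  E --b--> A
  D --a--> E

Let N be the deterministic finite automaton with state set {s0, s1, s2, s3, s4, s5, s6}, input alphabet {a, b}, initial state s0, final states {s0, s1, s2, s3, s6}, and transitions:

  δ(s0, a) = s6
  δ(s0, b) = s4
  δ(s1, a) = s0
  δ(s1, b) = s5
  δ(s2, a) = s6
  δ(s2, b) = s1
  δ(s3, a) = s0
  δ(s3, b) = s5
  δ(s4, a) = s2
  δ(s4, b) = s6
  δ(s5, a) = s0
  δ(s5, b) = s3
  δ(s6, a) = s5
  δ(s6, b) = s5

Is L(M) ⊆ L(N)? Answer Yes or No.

No

The string aa is in L(M) but not in L(N).
So L(M) ⊄ L(N).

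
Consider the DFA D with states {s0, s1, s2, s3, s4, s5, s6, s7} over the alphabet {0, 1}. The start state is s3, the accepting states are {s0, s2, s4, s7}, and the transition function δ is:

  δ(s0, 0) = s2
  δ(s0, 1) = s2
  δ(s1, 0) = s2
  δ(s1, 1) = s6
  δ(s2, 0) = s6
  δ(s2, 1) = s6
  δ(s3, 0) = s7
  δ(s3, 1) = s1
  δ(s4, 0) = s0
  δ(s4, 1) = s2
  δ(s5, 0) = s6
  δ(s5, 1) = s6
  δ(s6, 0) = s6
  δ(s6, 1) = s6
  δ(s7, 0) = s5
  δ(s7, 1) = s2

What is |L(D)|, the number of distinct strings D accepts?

3

The useful subgraph on states {s1, s2, s3, s7} is acyclic, so L(D) is finite; the longest accepting path visits 3 useful states, giving maximum string length 2.
Counting accepting paths from s3 by length: 1 of length 1, 2 of length 2. Total 3.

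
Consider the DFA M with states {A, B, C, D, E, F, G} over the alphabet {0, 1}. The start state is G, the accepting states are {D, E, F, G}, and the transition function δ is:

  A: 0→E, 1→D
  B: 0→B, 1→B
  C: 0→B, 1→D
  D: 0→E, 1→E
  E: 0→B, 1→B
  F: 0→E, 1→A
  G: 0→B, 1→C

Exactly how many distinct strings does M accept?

4

The useful subgraph on states {C, D, E, G} is acyclic, so L(M) is finite; the longest accepting path visits 4 useful states, giving maximum string length 3.
Counting accepting paths from G by length: 1 of length 0, 1 of length 2, 2 of length 3. Total 4.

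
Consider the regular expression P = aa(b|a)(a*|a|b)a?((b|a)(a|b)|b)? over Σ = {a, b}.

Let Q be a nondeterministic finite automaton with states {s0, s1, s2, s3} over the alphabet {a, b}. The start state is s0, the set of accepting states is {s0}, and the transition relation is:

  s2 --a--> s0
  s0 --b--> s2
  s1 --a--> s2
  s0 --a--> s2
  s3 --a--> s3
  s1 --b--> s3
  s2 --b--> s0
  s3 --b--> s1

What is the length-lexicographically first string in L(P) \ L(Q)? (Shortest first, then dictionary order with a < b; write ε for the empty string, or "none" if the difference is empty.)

aaa

The string aaa is accepted by P but not by Q.
No shorter string lies in the difference, and aaa is the lexicographically first length-3 string in L(P) \ L(Q).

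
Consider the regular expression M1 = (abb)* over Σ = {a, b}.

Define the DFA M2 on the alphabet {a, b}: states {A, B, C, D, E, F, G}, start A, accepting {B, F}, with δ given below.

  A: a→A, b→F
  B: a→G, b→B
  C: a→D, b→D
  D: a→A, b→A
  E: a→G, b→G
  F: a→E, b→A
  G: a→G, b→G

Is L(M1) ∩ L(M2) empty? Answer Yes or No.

Converting the expression M1 to a DFA (subset construction, then merging equivalent states) gives the minimal DFA with states {r0, r1, r2, r3}, start state r0, accepting states {r0} and transitions r0: a→r1, b→r2; r1: a→r2, b→r3; r2: a→r2, b→r2; r3: a→r2, b→r0.
Exploring the product automaton M1 × M2 from the start pair (r0, A), following both machines on each input symbol, reaches 7 state pairs: (r0, A), (r1, A), (r2, F), (r2, A), (r3, F), (r2, E), (r2, G).
M1 accepts in {r0} and M2 accepts in {B, F}; no reachable pair has both components accepting, so no string drives both machines to acceptance simultaneously and L(M1) ∩ L(M2) = ∅.
So no string is accepted by both, and the intersection is empty.

Yes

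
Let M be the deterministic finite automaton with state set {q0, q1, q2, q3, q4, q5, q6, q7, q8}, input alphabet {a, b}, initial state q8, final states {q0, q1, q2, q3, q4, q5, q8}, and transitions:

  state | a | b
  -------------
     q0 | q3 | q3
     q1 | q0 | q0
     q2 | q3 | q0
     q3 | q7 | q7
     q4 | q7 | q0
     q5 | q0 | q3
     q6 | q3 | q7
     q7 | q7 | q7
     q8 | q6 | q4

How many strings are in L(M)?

6

The useful subgraph on states {q0, q3, q4, q6, q8} is acyclic, so L(M) is finite; the longest accepting path visits 4 useful states, giving maximum string length 3.
Counting accepting paths from q8 by length: 1 of length 0, 1 of length 1, 2 of length 2, 2 of length 3. Total 6.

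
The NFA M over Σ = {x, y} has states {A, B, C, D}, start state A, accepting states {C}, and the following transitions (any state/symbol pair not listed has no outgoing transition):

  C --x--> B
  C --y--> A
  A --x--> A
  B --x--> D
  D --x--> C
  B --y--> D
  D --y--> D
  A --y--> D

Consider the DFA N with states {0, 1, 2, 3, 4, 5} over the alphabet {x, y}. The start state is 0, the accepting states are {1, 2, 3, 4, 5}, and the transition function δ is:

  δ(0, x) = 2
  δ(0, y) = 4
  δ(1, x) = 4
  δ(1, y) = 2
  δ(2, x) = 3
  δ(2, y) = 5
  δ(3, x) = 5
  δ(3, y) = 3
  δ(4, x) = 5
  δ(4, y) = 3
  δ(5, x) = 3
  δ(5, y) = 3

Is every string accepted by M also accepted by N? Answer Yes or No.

Yes

Exploring the product automaton M × N from the start pair (A, 0), following both machines on each input symbol, reaches 11 state pairs: (A, 0), (A, 2), (D, 4), (A, 3), (D, 5), (C, 5), (D, 3), (A, 5), (C, 3), (B, 3), (B, 5).
M accepts in {C} and N accepts in {1, 2, 3, 4, 5}. The reachable pairs whose M-component is accepting are (C, 5), (C, 3); in each of them the N-component is accepting too, so the product for L(M) \ L(N) (M-component accepting, N-component rejecting) has no reachable accepting pair and the difference is empty.
Hence every string in L(M) is also in L(N).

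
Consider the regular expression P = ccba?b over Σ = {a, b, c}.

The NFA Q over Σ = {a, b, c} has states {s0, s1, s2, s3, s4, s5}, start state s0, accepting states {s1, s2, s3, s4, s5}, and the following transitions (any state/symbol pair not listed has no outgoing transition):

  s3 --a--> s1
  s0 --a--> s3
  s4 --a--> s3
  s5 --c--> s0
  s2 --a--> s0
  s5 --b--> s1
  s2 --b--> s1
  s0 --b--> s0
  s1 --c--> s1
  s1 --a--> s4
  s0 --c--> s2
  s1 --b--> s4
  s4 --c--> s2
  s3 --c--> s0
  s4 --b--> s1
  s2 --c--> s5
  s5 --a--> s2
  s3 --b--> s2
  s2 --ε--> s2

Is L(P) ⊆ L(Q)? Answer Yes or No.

Yes

Converting the expression P to a DFA (subset construction, then merging equivalent states) gives the minimal DFA with states {p0, p1, p2, p3, p4, p5, p6}, start state p0, accepting states {p6} and transitions p0: a→p1, b→p1, c→p2; p1: a→p1, b→p1, c→p1; p2: a→p1, b→p1, c→p3; p3: a→p1, b→p4, c→p1; p4: a→p5, b→p6, c→p1; p5: a→p1, b→p6, c→p1; p6: a→p1, b→p1, c→p1.
Exploring the product automaton P × Q from the start pair (p0, s0), following both machines on each input symbol, reaches 13 state pairs: (p0, s0), (p1, s3), (p1, s0), (p2, s2), (p1, s1), (p1, s2), (p3, s5), (p1, s4), (p1, s5), (p4, s1), (p5, s4), (p6, s4), (p6, s1).
P accepts in {p6} and Q accepts in {s1, s2, s3, s4, s5}. The reachable pairs whose P-component is accepting are (p6, s4), (p6, s1); in each of them the Q-component is accepting too, so the product for L(P) \ L(Q) (P-component accepting, Q-component rejecting) has no reachable accepting pair and the difference is empty.
Hence every string in L(P) is also in L(Q).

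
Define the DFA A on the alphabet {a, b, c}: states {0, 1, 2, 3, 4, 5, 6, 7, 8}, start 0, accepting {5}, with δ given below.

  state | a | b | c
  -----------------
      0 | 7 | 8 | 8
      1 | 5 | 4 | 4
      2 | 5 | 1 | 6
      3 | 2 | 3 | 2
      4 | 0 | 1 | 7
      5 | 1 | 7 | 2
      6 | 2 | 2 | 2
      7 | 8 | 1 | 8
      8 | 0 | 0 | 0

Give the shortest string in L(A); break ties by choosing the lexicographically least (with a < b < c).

A breadth-first search from 0 reaches an accepting state first via the path 0 → 7 → 1 → 5 on input aba.
No string of length < 3 is accepted (BFS exhausts all shorter strings without reaching an accepting state), and aba is the lexicographically least accepting string of length 3.

aba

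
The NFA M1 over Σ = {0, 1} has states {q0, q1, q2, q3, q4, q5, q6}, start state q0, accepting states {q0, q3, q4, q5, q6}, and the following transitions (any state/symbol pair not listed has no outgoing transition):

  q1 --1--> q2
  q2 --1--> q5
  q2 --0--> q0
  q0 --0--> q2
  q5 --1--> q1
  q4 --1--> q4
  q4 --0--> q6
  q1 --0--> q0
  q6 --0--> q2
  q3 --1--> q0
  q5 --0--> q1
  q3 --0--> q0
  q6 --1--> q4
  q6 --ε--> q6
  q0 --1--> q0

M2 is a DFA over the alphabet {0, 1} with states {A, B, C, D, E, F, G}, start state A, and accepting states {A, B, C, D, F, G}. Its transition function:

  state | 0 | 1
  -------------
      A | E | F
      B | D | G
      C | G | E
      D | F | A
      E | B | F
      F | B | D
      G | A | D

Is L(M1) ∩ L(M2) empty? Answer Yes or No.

The empty string ε is accepted by both M1 and M2.
Hence L(M1) ∩ L(M2) ≠ ∅.

No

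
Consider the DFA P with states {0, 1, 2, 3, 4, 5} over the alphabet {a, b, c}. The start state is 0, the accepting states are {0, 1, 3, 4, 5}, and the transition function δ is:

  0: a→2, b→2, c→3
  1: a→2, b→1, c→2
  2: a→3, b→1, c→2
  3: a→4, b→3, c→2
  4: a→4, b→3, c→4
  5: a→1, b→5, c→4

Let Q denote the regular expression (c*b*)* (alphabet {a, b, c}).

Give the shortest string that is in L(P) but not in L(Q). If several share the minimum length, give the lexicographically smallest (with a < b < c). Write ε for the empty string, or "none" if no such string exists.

aa

The string aa is accepted by P but not by Q.
No shorter string lies in the difference, and aa is the lexicographically first length-2 string in L(P) \ L(Q).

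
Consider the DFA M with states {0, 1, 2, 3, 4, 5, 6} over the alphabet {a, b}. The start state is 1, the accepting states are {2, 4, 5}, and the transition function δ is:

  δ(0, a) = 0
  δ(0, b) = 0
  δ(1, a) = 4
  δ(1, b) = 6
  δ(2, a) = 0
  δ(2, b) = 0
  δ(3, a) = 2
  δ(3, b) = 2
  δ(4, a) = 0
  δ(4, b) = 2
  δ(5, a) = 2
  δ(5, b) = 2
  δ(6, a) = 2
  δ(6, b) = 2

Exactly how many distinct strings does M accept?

The useful subgraph on states {1, 2, 4, 6} is acyclic, so L(M) is finite; the longest accepting path visits 3 useful states, giving maximum string length 2.
Counting accepting paths from 1 by length: 1 of length 1, 3 of length 2. Total 4.

4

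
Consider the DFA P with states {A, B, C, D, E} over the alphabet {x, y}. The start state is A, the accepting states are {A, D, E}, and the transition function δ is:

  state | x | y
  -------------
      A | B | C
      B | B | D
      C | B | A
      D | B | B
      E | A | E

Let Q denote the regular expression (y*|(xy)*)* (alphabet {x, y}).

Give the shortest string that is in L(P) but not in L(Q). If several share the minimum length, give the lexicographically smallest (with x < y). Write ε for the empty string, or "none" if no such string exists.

xxy

The string xxy is accepted by P but not by Q.
No shorter string lies in the difference, and xxy is the lexicographically first length-3 string in L(P) \ L(Q).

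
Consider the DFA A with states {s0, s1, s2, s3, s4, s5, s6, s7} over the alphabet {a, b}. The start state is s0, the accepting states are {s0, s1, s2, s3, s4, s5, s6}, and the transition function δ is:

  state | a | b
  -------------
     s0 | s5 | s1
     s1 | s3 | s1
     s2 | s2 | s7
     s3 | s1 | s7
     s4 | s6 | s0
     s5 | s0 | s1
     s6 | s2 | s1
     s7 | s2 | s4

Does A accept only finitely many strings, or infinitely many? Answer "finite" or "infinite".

infinite

State s1 is reachable from the start and can reach an accepting state, and it lies on the cycle s1 → s1.
Traversing that cycle any number of times yields accepted strings of unbounded length, so the language is infinite.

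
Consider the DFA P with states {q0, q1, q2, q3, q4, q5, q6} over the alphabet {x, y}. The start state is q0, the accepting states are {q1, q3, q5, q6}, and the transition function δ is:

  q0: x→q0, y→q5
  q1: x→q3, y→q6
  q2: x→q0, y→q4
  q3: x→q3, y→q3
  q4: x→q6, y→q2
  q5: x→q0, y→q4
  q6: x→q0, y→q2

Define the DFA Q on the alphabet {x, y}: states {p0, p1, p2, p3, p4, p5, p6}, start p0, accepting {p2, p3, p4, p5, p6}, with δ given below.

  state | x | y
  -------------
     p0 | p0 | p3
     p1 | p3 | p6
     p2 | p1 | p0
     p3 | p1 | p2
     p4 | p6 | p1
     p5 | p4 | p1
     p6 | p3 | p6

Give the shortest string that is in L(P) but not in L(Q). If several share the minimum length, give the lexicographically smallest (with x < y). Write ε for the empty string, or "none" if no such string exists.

yyx

The string yyx is accepted by P but not by Q.
No shorter string lies in the difference, and yyx is the lexicographically first length-3 string in L(P) \ L(Q).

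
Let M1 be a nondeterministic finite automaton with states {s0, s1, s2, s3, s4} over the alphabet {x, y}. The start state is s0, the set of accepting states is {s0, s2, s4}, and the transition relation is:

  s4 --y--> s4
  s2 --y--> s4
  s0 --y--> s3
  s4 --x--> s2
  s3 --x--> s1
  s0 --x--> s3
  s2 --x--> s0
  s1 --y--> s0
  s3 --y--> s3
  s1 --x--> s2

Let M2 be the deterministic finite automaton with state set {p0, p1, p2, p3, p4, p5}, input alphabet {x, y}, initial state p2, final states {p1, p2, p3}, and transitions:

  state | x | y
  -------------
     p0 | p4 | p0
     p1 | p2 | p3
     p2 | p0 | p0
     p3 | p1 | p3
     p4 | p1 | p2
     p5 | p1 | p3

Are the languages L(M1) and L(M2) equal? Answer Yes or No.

Exploring the product automaton M1 × M2 from the start pair (s0, p2), following both machines on each input symbol, reaches 5 state pairs: (s0, p2), (s3, p0), (s1, p4), (s2, p1), (s4, p3).
M1 accepts in {s0, s2, s4} and M2 accepts in {p1, p2, p3}. In every reachable pair the two components are either both accepting — (s0, p2), (s2, p1), (s4, p3) — or both non-accepting, so no string is accepted by exactly one of the machines: L(M1) \ L(M2) and L(M2) \ L(M1) are both empty.
Hence every string is accepted by M1 iff it is accepted by M2, and the two languages coincide.

Yes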